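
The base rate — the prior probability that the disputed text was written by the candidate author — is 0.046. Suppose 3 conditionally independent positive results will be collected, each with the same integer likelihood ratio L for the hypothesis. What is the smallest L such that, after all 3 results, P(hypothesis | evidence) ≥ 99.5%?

17

Prior odds = 0.046/0.954 = 23/477.
Target odds = 0.995/0.005 = 199.
Need L³ ≥ 199 ÷ (23/477) = 94923/23.
16³ = 4096 < 94923/23 ≤ 4913 = 17³, so L = 17.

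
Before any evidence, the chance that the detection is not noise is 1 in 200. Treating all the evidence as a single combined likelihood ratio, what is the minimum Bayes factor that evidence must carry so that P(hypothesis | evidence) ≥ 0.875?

Prior odds = 0.005/0.995 = 1/199.
Target odds = 0.875/0.125 = 7.
Required Bayes factor = 7 ÷ (1/199) = 1393.

1393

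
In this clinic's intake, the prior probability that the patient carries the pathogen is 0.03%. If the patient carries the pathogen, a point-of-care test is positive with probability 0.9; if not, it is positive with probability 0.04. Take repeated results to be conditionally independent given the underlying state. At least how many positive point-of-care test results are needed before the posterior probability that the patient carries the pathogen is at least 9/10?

Prior odds: 0.0003 ÷ 0.9997 = 3/9997.
Likelihood ratio of a positive = 0.9/0.04 = 22.5.
Target odds: 0.9 ÷ 0.1 = 9.
Require 22.5ⁿ ≥ 9 ÷ (3/9997) = 29991.
22.5³ = 11390.625 falls short of 29991 but 22.5⁴ = 256289.0625 reaches it, so n = 4.

4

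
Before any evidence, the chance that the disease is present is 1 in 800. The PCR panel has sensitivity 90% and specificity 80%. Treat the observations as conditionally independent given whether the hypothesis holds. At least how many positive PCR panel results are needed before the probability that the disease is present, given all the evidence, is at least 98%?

Prior odds = 0.00125/0.99875 = 1/799.
False-positive rate = 1 − 0.8 = 0.2; likelihood ratio of a positive = 0.9/0.2 = 4.5.
Target odds: 0.98 ÷ 0.02 = 49.
Need (1/799) × 4.5ⁿ ≥ 49, i.e. 4.5ⁿ ≥ 39151.
4.5⁷ = 4782969/128 falls short of 39151 but 4.5⁸ = 43046721/256 reaches it, so n = 8.

8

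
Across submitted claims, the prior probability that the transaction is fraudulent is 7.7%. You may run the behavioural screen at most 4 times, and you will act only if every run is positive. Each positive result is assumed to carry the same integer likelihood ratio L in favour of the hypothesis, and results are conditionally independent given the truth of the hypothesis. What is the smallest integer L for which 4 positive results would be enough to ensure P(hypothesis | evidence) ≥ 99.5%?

Prior odds = 0.077/0.923 = 77/923.
Target odds = 0.995/0.005 = 199.
Need L⁴ ≥ 199 ÷ (77/923) = 183677/77.
6⁴ = 1296 < 183677/77 ≤ 2401 = 7⁴, so L = 7.

7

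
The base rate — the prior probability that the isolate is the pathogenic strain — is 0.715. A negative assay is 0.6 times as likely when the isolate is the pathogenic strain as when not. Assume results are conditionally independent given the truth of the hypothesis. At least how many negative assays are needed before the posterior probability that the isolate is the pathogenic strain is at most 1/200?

13

Prior odds: 0.715 ÷ 0.285 = 143/57.
Likelihood ratio per negative assay = 0.6.
Target odds: 0.005 ÷ 0.995 = 1/199.
Need (143/57) × 0.6ⁿ ≤ 1/199, i.e. 0.6ⁿ ≤ 57/28457.
0.6¹² = 531441/244140625 is still above 57/28457 but 0.6¹³ ≈0.00130607 is at or below it, so n = 13.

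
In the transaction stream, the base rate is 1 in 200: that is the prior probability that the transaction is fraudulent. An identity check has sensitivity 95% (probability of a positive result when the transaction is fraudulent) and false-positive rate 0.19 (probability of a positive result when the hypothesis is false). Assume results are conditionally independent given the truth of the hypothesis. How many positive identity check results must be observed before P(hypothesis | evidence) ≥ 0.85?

5

Prior odds: 0.005 ÷ 0.995 = 1/199.
Likelihood ratio of a positive result = 0.95/0.19 = 5.
Target posterior odds = 0.85/0.15 = 17/3.
Require 5ⁿ ≥ 17/3 ÷ (1/199) = 3383/3.
5⁴ = 625 falls short of 3383/3 but 5⁵ = 3125 reaches it, so n = 5.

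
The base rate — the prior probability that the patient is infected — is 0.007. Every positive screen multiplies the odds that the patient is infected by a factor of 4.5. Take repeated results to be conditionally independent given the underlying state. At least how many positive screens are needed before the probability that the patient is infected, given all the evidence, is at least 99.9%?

Prior odds = 0.007/0.993 = 7/993.
Likelihood ratio per positive screen = 4.5.
Target odds: 0.999 ÷ 0.001 = 999.
Require 4.5ⁿ ≥ 999 ÷ (7/993) = 992007/7.
4.5⁷ = 4782969/128 falls short of 992007/7 but 4.5⁸ = 43046721/256 reaches it, so n = 8.

8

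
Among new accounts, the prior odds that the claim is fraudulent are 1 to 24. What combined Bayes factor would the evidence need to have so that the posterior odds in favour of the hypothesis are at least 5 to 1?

120

Prior odds = 1/24.
Target odds = 5.
Required Bayes factor = 5 ÷ (1/24) = 120.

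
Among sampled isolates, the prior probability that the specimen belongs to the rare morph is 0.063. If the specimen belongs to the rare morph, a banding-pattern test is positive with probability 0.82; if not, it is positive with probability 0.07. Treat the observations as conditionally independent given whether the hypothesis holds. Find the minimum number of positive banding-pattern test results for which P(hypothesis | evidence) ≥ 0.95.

Prior odds = 0.063/0.937 = 63/937.
Likelihood ratio of a positive = 0.82/0.07 = 82/7.
Target posterior odds = 0.95/0.05 = 19.
Need (63/937) × (82/7)ⁿ ≥ 19, i.e. (82/7)ⁿ ≥ 17803/63.
(82/7)² = 6724/49 falls short of 17803/63 but (82/7)³ = 551368/343 reaches it, so n = 3.

3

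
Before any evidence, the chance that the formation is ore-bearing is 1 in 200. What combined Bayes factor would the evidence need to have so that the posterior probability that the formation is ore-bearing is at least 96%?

Prior odds = 0.005/0.995 = 1/199.
Target odds = 0.96/0.04 = 24.
Required Bayes factor = 24 ÷ (1/199) = 4776.

4776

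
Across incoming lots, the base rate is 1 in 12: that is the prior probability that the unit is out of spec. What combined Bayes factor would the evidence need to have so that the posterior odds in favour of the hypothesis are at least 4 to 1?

44

Prior odds = (1/12)/(11/12) = 1/11.
Target odds = 4.
Required Bayes factor = 4 ÷ (1/11) = 44.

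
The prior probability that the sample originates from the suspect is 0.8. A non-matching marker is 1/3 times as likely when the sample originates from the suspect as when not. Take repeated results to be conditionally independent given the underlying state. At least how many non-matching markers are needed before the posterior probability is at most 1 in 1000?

Prior odds = 0.8/0.2 = 4.
Likelihood ratio per non-matching marker = 1/3.
Target posterior odds = 0.001/0.999 = 1/999.
Need 4 × (1/3)ⁿ ≤ 1/999, i.e. (1/3)ⁿ ≤ 1/3996.
(1/3)⁷ = 1/2187 is still above 1/3996 but (1/3)⁸ = 1/6561 is at or below it, so n = 8.

8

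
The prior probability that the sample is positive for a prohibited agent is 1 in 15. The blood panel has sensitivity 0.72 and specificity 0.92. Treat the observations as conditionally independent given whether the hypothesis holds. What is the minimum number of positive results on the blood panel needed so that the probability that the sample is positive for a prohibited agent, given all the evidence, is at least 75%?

2

Prior odds: (1/15) ÷ (14/15) = 1/14.
False-positive rate = 1 − 0.92 = 0.08; likelihood ratio of a positive = 0.72/0.08 = 9.
Target odds: 0.75 ÷ 0.25 = 3.
Require 9ⁿ ≥ 3 ÷ (1/14) = 42.
9¹ = 9 falls short of 42 but 9² = 81 reaches it, so n = 2.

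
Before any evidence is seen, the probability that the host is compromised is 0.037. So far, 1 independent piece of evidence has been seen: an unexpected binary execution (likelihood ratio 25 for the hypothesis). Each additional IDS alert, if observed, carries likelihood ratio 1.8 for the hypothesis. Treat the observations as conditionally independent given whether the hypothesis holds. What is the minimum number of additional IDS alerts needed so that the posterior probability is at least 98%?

Prior odds = 0.037/0.963 = 37/963.
Bayes factor of the evidence already in hand = 25.
Odds after that evidence = (37/963) × 25 = 925/963.
Target odds = 0.98/0.02 = 49.
Need 1.8ⁿ ≥ 49 ÷ (925/963) = 47187/925.
1.8⁶ = 531441/15625 falls short of 47187/925 but 1.8⁷ = 4782969/78125 reaches it, so n = 7.

7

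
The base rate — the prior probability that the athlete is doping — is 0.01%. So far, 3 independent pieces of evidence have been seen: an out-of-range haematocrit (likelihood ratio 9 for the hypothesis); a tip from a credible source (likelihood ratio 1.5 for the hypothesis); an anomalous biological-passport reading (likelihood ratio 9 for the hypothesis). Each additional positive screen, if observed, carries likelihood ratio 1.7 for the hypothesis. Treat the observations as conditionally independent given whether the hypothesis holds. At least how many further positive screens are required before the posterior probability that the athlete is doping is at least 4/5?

Prior odds = 0.0001/0.9999 = 1/9999.
Combined Bayes factor of the evidence already in hand = 9 × 1.5 × 9 = 121.5.
Odds after that evidence = (1/9999) × 121.5 = 27/2222.
Target odds = 0.8/0.2 = 4.
Need 1.7ⁿ ≥ 4 ÷ (27/2222) = 8888/27.
1.7¹⁰ ≈201.599 falls short of 8888/27 but 1.7¹¹ ≈342.719 reaches it, so n = 11.

11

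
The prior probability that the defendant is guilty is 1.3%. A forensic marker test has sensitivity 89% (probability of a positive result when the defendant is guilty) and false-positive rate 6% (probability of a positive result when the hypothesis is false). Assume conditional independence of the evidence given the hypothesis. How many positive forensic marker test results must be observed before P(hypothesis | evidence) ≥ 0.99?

4

Prior odds = 0.013/0.987 = 13/987.
Likelihood ratio of a positive result = 0.89/0.06 = 89/6.
Target odds: 0.99 ÷ 0.01 = 99.
Need (13/987) × (89/6)ⁿ ≥ 99, i.e. (89/6)ⁿ ≥ 97713/13.
(89/6)³ = 704969/216 falls short of 97713/13 but (89/6)⁴ = 62742241/1296 reaches it, so n = 4.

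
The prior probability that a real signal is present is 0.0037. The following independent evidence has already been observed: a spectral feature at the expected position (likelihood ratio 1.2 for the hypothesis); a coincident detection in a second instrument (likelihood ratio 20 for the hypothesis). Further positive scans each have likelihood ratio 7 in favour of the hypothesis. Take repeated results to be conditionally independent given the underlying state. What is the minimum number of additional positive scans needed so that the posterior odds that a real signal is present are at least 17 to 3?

3

Prior odds = 0.0037/0.9963 = 37/9963.
Combined Bayes factor of the evidence already in hand = 1.2 × 20 = 24.
Odds after that evidence = (37/9963) × 24 = 296/3321.
Target odds = 17/3.
Need 7ⁿ ≥ 17/3 ÷ (296/3321) = 18819/296.
7² = 49 falls short of 18819/296 but 7³ = 343 reaches it, so n = 3.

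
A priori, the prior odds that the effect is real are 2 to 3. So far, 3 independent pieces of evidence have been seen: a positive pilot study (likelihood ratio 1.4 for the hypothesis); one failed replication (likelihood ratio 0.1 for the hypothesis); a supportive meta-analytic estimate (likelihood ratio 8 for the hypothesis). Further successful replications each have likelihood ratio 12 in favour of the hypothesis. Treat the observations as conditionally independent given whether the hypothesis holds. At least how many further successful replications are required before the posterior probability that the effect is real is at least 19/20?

Prior odds = 2/3.
Combined Bayes factor of the evidence already in hand = 1.4 × 0.1 × 8 = 1.12.
Odds after that evidence = (2/3) × 1.12 = 56/75.
Target odds = 0.95/0.05 = 19.
Need 12ⁿ ≥ 19 ÷ (56/75) = 1425/56.
12¹ = 12 falls short of 1425/56 but 12² = 144 reaches it, so n = 2.

2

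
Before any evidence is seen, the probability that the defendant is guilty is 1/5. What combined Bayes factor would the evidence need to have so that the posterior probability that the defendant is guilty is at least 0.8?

Prior odds = 0.2/0.8 = 0.25.
Target odds = 0.8/0.2 = 4.
Required Bayes factor = 4 ÷ 0.25 = 16.

16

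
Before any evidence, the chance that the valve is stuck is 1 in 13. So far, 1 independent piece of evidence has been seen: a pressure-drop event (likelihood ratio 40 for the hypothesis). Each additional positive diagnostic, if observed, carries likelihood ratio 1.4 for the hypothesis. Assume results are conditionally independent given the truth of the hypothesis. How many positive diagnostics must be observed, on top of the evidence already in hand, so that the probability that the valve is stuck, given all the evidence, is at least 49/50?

8

Prior odds = (1/13)/(12/13) = 1/12.
Bayes factor of the evidence already in hand = 40.
Odds after that evidence = (1/12) × 40 = 10/3.
Target odds = 0.98/0.02 = 49.
Need 1.4ⁿ ≥ 49 ÷ (10/3) = 14.7.
1.4⁷ = 823543/78125 falls short of 14.7 but 1.4⁸ = 5764801/390625 reaches it, so n = 8.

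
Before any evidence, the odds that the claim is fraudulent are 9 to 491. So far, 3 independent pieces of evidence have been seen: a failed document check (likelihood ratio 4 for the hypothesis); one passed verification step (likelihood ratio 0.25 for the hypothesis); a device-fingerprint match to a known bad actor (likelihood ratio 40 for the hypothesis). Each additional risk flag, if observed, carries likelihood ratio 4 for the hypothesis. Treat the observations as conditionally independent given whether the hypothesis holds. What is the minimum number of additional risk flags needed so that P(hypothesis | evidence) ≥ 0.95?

Prior odds = 9/491.
Combined Bayes factor of the evidence already in hand = 4 × 0.25 × 40 = 40.
Odds after that evidence = (9/491) × 40 = 360/491.
Target odds = 0.95/0.05 = 19.
Need 4ⁿ ≥ 19 ÷ (360/491) = 9329/360.
4² = 16 falls short of 9329/360 but 4³ = 64 reaches it, so n = 3.

3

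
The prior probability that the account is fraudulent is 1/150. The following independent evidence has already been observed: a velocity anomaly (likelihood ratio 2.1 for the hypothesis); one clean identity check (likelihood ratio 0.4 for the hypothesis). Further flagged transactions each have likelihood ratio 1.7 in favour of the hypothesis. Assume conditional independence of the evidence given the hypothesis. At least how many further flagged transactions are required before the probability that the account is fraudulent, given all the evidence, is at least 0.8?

13

Prior odds = (1/150)/(149/150) = 1/149.
Combined Bayes factor of the evidence already in hand = 2.1 × 0.4 = 0.84.
Odds after that evidence = (1/149) × 0.84 = 21/3725.
Target odds = 0.8/0.2 = 4.
Need 1.7ⁿ ≥ 4 ÷ (21/3725) = 14900/21.
1.7¹² ≈582.622 falls short of 14900/21 but 1.7¹³ ≈990.458 reaches it, so n = 13.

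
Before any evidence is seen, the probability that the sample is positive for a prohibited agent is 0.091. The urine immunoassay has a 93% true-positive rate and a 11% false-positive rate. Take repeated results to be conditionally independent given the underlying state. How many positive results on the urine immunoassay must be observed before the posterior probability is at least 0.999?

5

Prior odds: 0.091 ÷ 0.909 = 91/909.
Likelihood ratio of a positive result = 0.93/0.11 = 93/11.
Target odds: 0.999 ÷ 0.001 = 999.
Need (91/909) × (93/11)ⁿ ≥ 999, i.e. (93/11)ⁿ ≥ 908091/91.
(93/11)⁴ = 74805201/14641 falls short of 908091/91 but (93/11)⁵ ≈43196.8 reaches it, so n = 5.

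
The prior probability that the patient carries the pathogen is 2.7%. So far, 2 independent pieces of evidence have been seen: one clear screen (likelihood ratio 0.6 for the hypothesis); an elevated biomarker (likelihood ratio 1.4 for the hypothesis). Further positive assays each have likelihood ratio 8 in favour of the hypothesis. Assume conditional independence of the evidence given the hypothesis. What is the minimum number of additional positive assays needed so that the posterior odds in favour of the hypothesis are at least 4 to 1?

3

Prior odds = 0.027/0.973 = 27/973.
Combined Bayes factor of the evidence already in hand = 0.6 × 1.4 = 0.84.
Odds after that evidence = (27/973) × 0.84 = 81/3475.
Target odds = 4.
Need 8ⁿ ≥ 4 ÷ (81/3475) = 13900/81.
8² = 64 falls short of 13900/81 but 8³ = 512 reaches it, so n = 3.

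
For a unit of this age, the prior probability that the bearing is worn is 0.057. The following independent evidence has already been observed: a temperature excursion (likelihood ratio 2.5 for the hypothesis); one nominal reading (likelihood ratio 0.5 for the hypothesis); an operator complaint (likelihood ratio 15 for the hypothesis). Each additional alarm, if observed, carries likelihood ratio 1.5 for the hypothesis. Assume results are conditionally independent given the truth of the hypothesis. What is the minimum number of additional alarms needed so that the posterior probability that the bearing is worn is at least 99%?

Prior odds = 0.057/0.943 = 57/943.
Combined Bayes factor of the evidence already in hand = 2.5 × 0.5 × 15 = 18.75.
Odds after that evidence = (57/943) × 18.75 = 4275/3772.
Target odds = 0.99/0.01 = 99.
Need 1.5ⁿ ≥ 99 ÷ (4275/3772) = 41492/475.
1.5¹¹ = 177147/2048 falls short of 41492/475 but 1.5¹² = 531441/4096 reaches it, so n = 12.

12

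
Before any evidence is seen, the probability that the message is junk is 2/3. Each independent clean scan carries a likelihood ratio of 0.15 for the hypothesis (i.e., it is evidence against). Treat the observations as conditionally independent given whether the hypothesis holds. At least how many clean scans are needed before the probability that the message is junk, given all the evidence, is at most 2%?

Prior odds = (2/3)/(1/3) = 2.
Likelihood ratio per clean scan = 0.15.
Target posterior odds = 0.02/0.98 = 1/49.
Need 2 × 0.15ⁿ ≤ 1/49, i.e. 0.15ⁿ ≤ 1/98.
0.15² = 0.0225 is still above 1/98 but 0.15³ = 0.003375 is at or below it, so n = 3.

3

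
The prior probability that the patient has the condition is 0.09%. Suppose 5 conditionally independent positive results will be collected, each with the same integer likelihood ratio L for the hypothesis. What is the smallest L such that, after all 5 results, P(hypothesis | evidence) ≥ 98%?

Prior odds = 0.0009/0.9991 = 9/9991.
Target odds = 0.98/0.02 = 49.
Need L⁵ ≥ 49 ÷ (9/9991) = 489559/9.
8⁵ = 32768 < 489559/9 ≤ 59049 = 9⁵, so L = 9.

9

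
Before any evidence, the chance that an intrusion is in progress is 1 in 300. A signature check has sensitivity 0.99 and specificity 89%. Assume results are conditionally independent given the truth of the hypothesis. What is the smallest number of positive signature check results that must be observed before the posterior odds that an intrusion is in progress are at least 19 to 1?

4

Prior odds = (1/300)/(299/300) = 1/299.
False-positive rate = 1 − 0.89 = 0.11; likelihood ratio of a positive = 0.99/0.11 = 9.
Target odds = 19.
Need (1/299) × 9ⁿ ≥ 19, i.e. 9ⁿ ≥ 5681.
9³ = 729 falls short of 5681 but 9⁴ = 6561 reaches it, so n = 4.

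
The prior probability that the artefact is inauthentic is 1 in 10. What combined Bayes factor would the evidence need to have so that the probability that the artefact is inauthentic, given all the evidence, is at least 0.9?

Prior odds = 0.1/0.9 = 1/9.
Target odds = 0.9/0.1 = 9.
Required Bayes factor = 9 ÷ (1/9) = 81.

81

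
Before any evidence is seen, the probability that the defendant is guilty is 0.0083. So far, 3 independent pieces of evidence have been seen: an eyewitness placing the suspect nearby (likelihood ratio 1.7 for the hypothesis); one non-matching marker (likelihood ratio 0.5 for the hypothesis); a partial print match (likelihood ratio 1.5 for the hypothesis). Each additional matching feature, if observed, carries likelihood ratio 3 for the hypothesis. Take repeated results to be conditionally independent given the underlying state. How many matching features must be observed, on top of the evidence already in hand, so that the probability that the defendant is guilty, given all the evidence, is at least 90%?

7

Prior odds = 0.0083/0.9917 = 83/9917.
Combined Bayes factor of the evidence already in hand = 1.7 × 0.5 × 1.5 = 1.275.
Odds after that evidence = (83/9917) × 1.275 = 4233/396680.
Target odds = 0.9/0.1 = 9.
Need 3ⁿ ≥ 9 ÷ (4233/396680) = 1190040/1411.
3⁶ = 729 falls short of 1190040/1411 but 3⁷ = 2187 reaches it, so n = 7.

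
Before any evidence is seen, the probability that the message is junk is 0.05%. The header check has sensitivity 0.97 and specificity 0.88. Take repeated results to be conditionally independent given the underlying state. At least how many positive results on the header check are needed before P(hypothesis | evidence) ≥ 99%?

6

Prior odds: 0.0005 ÷ 0.9995 = 1/1999.
False-positive rate = 1 − 0.88 = 0.12; likelihood ratio of a positive = 0.97/0.12 = 97/12.
Target posterior odds = 0.99/0.01 = 99.
Require (97/12)ⁿ ≥ 99 ÷ (1/1999) = 197901.
(97/12)⁵ ≈34510.6 falls short of 197901 but (97/12)⁶ ≈278961 reaches it, so n = 6.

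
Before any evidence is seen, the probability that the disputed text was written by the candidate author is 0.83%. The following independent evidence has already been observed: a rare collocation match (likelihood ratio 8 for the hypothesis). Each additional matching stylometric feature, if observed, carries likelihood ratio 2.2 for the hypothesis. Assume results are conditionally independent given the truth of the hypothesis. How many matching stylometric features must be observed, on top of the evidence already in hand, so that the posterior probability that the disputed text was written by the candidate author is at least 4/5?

6

Prior odds = 0.0083/0.9917 = 83/9917.
Bayes factor of the evidence already in hand = 8.
Odds after that evidence = (83/9917) × 8 = 664/9917.
Target odds = 0.8/0.2 = 4.
Need 2.2ⁿ ≥ 4 ÷ (664/9917) = 9917/166.
2.2⁵ = 51.53632 falls short of 9917/166 but 2.2⁶ = 1771561/15625 reaches it, so n = 6.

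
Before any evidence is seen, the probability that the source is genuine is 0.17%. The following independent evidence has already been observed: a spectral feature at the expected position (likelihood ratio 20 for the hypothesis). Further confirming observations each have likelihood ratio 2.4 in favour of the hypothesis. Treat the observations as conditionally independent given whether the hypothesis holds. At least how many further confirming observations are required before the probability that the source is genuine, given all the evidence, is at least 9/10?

Prior odds = 0.0017/0.9983 = 17/9983.
Bayes factor of the evidence already in hand = 20.
Odds after that evidence = (17/9983) × 20 = 340/9983.
Target odds = 0.9/0.1 = 9.
Need 2.4ⁿ ≥ 9 ÷ (340/9983) = 89847/340.
2.4⁶ = 2985984/15625 falls short of 89847/340 but 2.4⁷ = 35831808/78125 reaches it, so n = 7.

7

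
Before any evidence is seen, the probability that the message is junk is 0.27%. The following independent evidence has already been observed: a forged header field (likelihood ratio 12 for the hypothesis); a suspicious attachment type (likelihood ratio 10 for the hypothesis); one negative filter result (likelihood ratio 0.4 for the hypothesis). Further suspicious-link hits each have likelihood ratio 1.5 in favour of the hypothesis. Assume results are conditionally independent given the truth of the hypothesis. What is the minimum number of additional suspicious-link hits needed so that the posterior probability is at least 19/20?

13

Prior odds = 0.0027/0.9973 = 27/9973.
Combined Bayes factor of the evidence already in hand = 12 × 10 × 0.4 = 48.
Odds after that evidence = (27/9973) × 48 = 1296/9973.
Target odds = 0.95/0.05 = 19.
Need 1.5ⁿ ≥ 19 ÷ (1296/9973) = 189487/1296.
1.5¹² = 531441/4096 falls short of 189487/1296 but 1.5¹³ = 1594323/8192 reaches it, so n = 13.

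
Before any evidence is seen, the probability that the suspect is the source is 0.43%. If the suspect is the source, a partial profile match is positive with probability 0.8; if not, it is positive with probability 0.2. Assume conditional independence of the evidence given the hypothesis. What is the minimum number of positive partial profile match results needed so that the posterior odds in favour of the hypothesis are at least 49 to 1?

Prior odds = 0.0043/0.9957 = 43/9957.
Likelihood ratio of a positive = 0.8/0.2 = 4.
Target odds = 49.
Require 4ⁿ ≥ 49 ÷ (43/9957) = 487893/43.
4⁶ = 4096 falls short of 487893/43 but 4⁷ = 16384 reaches it, so n = 7.

7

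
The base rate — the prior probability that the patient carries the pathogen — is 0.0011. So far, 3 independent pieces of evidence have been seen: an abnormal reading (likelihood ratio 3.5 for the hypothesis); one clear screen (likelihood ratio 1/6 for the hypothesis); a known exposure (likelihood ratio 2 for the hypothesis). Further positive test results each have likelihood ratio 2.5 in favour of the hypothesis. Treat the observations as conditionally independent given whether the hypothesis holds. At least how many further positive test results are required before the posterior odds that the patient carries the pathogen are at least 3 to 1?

9

Prior odds = 0.0011/0.9989 = 11/9989.
Combined Bayes factor of the evidence already in hand = 3.5 × (1/6) × 2 = 7/6.
Odds after that evidence = (11/9989) × 7/6 = 11/8562.
Target odds = 3.
Need 2.5ⁿ ≥ 3 ÷ (11/8562) = 25686/11.
2.5⁸ = 390625/256 falls short of 25686/11 but 2.5⁹ = 1953125/512 reaches it, so n = 9.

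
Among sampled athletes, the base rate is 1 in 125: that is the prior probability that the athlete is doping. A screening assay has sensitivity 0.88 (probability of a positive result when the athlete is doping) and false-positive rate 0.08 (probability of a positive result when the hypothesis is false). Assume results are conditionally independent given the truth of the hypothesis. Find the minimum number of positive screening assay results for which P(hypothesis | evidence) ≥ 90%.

3

Prior odds: 0.008 ÷ 0.992 = 1/124.
Likelihood ratio of a positive result = 0.88/0.08 = 11.
Target odds: 0.9 ÷ 0.1 = 9.
Require 11ⁿ ≥ 9 ÷ (1/124) = 1116.
11² = 121 falls short of 1116 but 11³ = 1331 reaches it, so n = 3.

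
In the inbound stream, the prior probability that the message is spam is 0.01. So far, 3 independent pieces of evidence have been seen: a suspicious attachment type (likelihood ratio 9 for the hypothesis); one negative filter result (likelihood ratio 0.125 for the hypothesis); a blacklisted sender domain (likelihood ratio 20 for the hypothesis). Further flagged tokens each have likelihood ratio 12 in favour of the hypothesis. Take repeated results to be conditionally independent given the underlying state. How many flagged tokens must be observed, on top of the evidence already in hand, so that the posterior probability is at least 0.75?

Prior odds = 0.01/0.99 = 1/99.
Combined Bayes factor of the evidence already in hand = 9 × 0.125 × 20 = 22.5.
Odds after that evidence = (1/99) × 22.5 = 5/22.
Target odds = 0.75/0.25 = 3.
Need 12ⁿ ≥ 3 ÷ (5/22) = 13.2.
12¹ = 12 falls short of 13.2 but 12² = 144 reaches it, so n = 2.

2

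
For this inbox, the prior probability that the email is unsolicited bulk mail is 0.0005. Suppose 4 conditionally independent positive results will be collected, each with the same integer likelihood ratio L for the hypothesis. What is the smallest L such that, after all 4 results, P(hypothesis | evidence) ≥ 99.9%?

Prior odds = 0.0005/0.9995 = 1/1999.
Target odds = 0.999/0.001 = 999.
Need L⁴ ≥ 999 ÷ (1/1999) = 1997001.
37⁴ = 1874161 < 1997001 ≤ 2085136 = 38⁴, so L = 38.

38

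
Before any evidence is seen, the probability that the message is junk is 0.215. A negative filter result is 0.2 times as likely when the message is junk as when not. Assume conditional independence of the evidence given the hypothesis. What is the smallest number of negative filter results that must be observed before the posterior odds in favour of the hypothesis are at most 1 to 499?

Prior odds: 0.215 ÷ 0.785 = 43/157.
Likelihood ratio per negative filter result = 0.2.
Target odds = 1/499.
Need (43/157) × 0.2ⁿ ≤ 1/499, i.e. 0.2ⁿ ≤ 157/21457.
0.2³ = 0.008 is still above 157/21457 but 0.2⁴ = 0.0016 is at or below it, so n = 4.

4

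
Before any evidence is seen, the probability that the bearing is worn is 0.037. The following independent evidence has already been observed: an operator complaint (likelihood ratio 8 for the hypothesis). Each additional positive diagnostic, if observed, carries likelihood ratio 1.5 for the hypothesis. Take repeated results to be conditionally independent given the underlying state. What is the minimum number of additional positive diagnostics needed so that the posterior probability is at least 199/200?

Prior odds = 0.037/0.963 = 37/963.
Bayes factor of the evidence already in hand = 8.
Odds after that evidence = (37/963) × 8 = 296/963.
Target odds = 0.995/0.005 = 199.
Need 1.5ⁿ ≥ 199 ÷ (296/963) = 191637/296.
1.5¹⁵ = 14348907/32768 falls short of 191637/296 but 1.5¹⁶ = 43046721/65536 reaches it, so n = 16.

16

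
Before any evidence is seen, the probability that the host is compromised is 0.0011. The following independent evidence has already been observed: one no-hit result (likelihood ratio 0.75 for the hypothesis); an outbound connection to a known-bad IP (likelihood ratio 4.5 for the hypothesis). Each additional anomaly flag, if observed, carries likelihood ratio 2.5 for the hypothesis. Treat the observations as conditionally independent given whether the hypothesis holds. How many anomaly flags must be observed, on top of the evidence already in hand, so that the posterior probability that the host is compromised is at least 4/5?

8

Prior odds = 0.0011/0.9989 = 11/9989.
Combined Bayes factor of the evidence already in hand = 0.75 × 4.5 = 3.375.
Odds after that evidence = (11/9989) × 3.375 = 297/79912.
Target odds = 0.8/0.2 = 4.
Need 2.5ⁿ ≥ 4 ÷ (297/79912) = 319648/297.
2.5⁷ = 610.3515625 falls short of 319648/297 but 2.5⁸ = 390625/256 reaches it, so n = 8.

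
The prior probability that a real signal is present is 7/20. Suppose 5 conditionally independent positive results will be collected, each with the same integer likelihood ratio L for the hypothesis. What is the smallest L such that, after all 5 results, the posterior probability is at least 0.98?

3

Prior odds = 0.35/0.65 = 7/13.
Target odds = 0.98/0.02 = 49.
Need L⁵ ≥ 49 ÷ (7/13) = 91.
2⁵ = 32 < 91 ≤ 243 = 3⁵, so L = 3.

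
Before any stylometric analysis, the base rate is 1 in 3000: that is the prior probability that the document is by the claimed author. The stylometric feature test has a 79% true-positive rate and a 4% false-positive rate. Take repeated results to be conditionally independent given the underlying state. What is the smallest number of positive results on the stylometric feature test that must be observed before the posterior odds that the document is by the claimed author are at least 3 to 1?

4

Prior odds = (1/3000)/(2999/3000) = 1/2999.
Likelihood ratio of a positive result = 0.79/0.04 = 19.75.
Target odds = 3.
Require 19.75ⁿ ≥ 3 ÷ (1/2999) = 8997.
19.75³ = 7703.734375 falls short of 8997 but 19.75⁴ = 38950081/256 reaches it, so n = 4.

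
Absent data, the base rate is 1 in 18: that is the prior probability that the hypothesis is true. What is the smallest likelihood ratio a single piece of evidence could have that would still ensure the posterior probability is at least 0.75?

51

Prior odds = (1/18)/(17/18) = 1/17.
Target odds = 0.75/0.25 = 3.
Required Bayes factor = 3 ÷ (1/17) = 51.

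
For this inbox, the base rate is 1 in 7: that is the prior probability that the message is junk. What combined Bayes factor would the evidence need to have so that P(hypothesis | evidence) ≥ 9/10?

Prior odds = (1/7)/(6/7) = 1/6.
Target odds = 0.9/0.1 = 9.
Required Bayes factor = 9 ÷ (1/6) = 54.

54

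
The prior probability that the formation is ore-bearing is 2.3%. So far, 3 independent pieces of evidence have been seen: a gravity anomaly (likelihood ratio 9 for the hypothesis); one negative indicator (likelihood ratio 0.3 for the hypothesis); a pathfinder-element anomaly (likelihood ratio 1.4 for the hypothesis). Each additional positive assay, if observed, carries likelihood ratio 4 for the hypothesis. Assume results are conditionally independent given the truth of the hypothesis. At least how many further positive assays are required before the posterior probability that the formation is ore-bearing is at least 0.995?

Prior odds = 0.023/0.977 = 23/977.
Combined Bayes factor of the evidence already in hand = 9 × 0.3 × 1.4 = 3.78.
Odds after that evidence = (23/977) × 3.78 = 4347/48850.
Target odds = 0.995/0.005 = 199.
Need 4ⁿ ≥ 199 ÷ (4347/48850) = 9721150/4347.
4⁵ = 1024 falls short of 9721150/4347 but 4⁶ = 4096 reaches it, so n = 6.

6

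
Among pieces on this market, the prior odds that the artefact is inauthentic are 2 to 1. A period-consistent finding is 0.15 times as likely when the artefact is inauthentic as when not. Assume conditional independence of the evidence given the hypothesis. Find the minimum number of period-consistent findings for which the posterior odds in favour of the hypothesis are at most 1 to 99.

Prior odds = 2.
Likelihood ratio per period-consistent finding = 0.15.
Target odds = 1/99.
Need 2 × 0.15ⁿ ≤ 1/99, i.e. 0.15ⁿ ≤ 1/198.
0.15² = 0.0225 is still above 1/198 but 0.15³ = 0.003375 is at or below it, so n = 3.

3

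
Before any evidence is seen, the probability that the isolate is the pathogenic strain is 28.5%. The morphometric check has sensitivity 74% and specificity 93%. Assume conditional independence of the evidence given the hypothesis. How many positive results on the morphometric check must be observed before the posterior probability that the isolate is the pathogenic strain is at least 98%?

Prior odds = 0.285/0.715 = 57/143.
False-positive rate = 1 − 0.93 = 0.07; likelihood ratio of a positive = 0.74/0.07 = 74/7.
Target posterior odds = 0.98/0.02 = 49.
Need (57/143) × (74/7)ⁿ ≥ 49, i.e. (74/7)ⁿ ≥ 7007/57.
(74/7)² = 5476/49 falls short of 7007/57 but (74/7)³ = 405224/343 reaches it, so n = 3.

3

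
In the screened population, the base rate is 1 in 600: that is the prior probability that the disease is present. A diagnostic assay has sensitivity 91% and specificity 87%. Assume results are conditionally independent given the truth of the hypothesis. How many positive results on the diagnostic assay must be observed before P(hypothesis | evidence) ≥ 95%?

5

Prior odds: (1/600) ÷ (599/600) = 1/599.
False-positive rate = 1 − 0.87 = 0.13; likelihood ratio of a positive = 0.91/0.13 = 7.
Target posterior odds = 0.95/0.05 = 19.
Need (1/599) × 7ⁿ ≥ 19, i.e. 7ⁿ ≥ 11381.
7⁴ = 2401 falls short of 11381 but 7⁵ = 16807 reaches it, so n = 5.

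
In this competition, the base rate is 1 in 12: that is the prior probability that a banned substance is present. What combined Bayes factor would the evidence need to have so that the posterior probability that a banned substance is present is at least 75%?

Prior odds = (1/12)/(11/12) = 1/11.
Target odds = 0.75/0.25 = 3.
Required Bayes factor = 3 ÷ (1/11) = 33.

33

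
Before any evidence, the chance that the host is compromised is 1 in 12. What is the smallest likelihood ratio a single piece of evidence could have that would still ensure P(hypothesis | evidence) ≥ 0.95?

Prior odds = (1/12)/(11/12) = 1/11.
Target odds = 0.95/0.05 = 19.
Required Bayes factor = 19 ÷ (1/11) = 209.

209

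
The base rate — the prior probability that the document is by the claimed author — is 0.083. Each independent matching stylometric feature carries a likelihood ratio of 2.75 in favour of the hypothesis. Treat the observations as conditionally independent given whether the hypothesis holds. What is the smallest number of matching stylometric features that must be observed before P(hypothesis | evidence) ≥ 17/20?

5

Prior odds = 0.083/0.917 = 83/917.
Likelihood ratio per matching stylometric feature = 2.75.
Target odds: 0.85 ÷ 0.15 = 17/3.
Require 2.75ⁿ ≥ 17/3 ÷ (83/917) = 15589/249.
2.75⁴ = 57.19140625 falls short of 15589/249 but 2.75⁵ = 161051/1024 reaches it, so n = 5.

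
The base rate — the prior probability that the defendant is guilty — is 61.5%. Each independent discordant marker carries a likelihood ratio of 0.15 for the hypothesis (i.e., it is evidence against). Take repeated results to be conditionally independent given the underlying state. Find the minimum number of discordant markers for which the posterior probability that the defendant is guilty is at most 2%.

Prior odds: 0.615 ÷ 0.385 = 123/77.
Likelihood ratio per discordant marker = 0.15.
Target posterior odds = 0.02/0.98 = 1/49.
Require 0.15ⁿ ≤ 1/49 ÷ (123/77) = 11/861.
0.15² = 0.0225 is still above 11/861 but 0.15³ = 0.003375 is at or below it, so n = 3.

3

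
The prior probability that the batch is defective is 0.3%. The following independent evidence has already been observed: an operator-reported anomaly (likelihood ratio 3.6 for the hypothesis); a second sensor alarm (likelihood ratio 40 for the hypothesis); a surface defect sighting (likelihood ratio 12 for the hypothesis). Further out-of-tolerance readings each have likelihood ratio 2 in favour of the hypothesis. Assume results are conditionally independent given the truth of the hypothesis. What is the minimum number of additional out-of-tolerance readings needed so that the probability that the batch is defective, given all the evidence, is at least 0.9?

1

Prior odds = 0.003/0.997 = 3/997.
Combined Bayes factor of the evidence already in hand = 3.6 × 40 × 12 = 1728.
Odds after that evidence = (3/997) × 1728 = 5184/997.
Target odds = 0.9/0.1 = 9.
Need 2ⁿ ≥ 9 ÷ (5184/997) = 997/576.
2¹ = 2, which meets the required 997/576; so n = 1.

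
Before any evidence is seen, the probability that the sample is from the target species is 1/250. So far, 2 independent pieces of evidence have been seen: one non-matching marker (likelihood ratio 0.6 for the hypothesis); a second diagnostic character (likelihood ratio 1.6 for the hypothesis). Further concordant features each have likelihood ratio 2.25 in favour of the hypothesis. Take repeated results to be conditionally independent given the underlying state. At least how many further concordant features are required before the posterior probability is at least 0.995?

14

Prior odds = 0.004/0.996 = 1/249.
Combined Bayes factor of the evidence already in hand = 0.6 × 1.6 = 0.96.
Odds after that evidence = (1/249) × 0.96 = 8/2075.
Target odds = 0.995/0.005 = 199.
Need 2.25ⁿ ≥ 199 ÷ (8/2075) = 51615.625.
2.25¹³ ≈37876.8 falls short of 51615.625 but 2.25¹⁴ ≈85222.7 reaches it, so n = 14.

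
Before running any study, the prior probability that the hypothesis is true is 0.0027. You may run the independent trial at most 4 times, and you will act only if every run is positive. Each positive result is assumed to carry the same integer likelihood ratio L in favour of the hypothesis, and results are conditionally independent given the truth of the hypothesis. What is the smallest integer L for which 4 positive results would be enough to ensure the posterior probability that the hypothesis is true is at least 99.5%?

Prior odds = 0.0027/0.9973 = 27/9973.
Target odds = 0.995/0.005 = 199.
Need L⁴ ≥ 199 ÷ (27/9973) = 1984627/27.
16⁴ = 65536 < 1984627/27 ≤ 83521 = 17⁴, so L = 17.

17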